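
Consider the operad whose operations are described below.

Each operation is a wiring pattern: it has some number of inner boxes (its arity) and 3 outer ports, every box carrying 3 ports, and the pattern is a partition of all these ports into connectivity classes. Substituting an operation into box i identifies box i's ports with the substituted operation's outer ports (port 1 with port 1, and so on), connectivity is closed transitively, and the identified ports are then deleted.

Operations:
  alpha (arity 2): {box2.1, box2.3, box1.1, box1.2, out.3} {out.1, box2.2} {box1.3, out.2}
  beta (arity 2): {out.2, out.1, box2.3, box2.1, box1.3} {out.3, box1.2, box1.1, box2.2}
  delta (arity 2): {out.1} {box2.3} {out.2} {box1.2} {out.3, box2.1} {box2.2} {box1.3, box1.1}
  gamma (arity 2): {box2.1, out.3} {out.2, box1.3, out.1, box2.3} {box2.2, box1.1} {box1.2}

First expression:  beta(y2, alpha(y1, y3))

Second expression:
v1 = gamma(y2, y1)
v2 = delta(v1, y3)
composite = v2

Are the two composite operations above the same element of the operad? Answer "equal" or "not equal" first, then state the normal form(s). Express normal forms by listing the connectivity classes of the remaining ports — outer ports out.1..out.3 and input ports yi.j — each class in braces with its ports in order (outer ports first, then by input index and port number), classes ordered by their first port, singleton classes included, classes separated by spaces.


not equal; first: {out.1, out.2, y1.1, y1.2, y2.3, y3.1, y3.2, y3.3} {out.3, y1.3, y2.1, y2.2}; second: {out.1} {out.2} {out.3, y3.1} {y1.1, y1.3, y2.3} {y1.2, y2.1} {y2.2} {y3.2} {y3.3}

The first expression, normalized: {out.1, out.2, y1.1, y1.2, y2.3, y3.1, y3.2, y3.3} {out.3, y1.3, y2.1, y2.2}
The second expression, normalized: {out.1} {out.2} {out.3, y3.1} {y1.1, y1.3, y2.3} {y1.2, y2.1} {y2.2} {y3.2} {y3.3}
The normal forms differ: not equal.


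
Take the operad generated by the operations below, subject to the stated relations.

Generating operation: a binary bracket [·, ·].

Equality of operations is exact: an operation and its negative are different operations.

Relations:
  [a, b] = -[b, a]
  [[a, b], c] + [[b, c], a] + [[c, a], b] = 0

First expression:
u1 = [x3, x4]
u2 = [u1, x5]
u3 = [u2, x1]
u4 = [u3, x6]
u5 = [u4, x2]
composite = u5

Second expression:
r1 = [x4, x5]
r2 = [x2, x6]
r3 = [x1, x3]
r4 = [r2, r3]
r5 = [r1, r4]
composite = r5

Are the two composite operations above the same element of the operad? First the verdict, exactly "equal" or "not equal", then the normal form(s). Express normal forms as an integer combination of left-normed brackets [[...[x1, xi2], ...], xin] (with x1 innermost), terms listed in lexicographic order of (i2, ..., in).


not equal — first -[[[[[x1, x3], x4], x5], x6], x2] + [[[[[x1, x4], x3], x5], x6], x2] + [[[[[x1, x5], x3], x4], x6], x2] - [[[[[x1, x5], x4], x3], x6], x2], second [[[[[x1, x3], x2], x6], x4], x5] - [[[[[x1, x3], x2], x6], x5], x4] - [[[[[x1, x3], x6], x2], x4], x5] + [[[[[x1, x3], x6], x2], x5], x4]

Reducing the first expression gives -[[[[[x1, x3], x4], x5], x6], x2] + [[[[[x1, x4], x3], x5], x6], x2] + [[[[[x1, x5], x3], x4], x6], x2] - [[[[[x1, x5], x4], x3], x6], x2]
Reducing the second expression gives [[[[[x1, x3], x2], x6], x4], x5] - [[[[[x1, x3], x2], x6], x5], x4] - [[[[[x1, x3], x6], x2], x4], x5] + [[[[[x1, x3], x6], x2], x5], x4]
Distinct normal forms: not equal.


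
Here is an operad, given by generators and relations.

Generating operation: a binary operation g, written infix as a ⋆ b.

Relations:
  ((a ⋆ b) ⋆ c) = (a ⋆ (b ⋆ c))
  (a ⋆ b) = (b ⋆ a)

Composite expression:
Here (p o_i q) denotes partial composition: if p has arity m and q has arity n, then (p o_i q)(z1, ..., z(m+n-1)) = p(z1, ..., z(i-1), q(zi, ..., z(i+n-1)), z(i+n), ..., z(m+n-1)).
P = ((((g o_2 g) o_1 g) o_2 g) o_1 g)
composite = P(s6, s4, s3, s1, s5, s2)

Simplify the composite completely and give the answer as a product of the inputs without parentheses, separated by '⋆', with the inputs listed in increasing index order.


s1 ⋆ s2 ⋆ s3 ⋆ s4 ⋆ s5 ⋆ s6


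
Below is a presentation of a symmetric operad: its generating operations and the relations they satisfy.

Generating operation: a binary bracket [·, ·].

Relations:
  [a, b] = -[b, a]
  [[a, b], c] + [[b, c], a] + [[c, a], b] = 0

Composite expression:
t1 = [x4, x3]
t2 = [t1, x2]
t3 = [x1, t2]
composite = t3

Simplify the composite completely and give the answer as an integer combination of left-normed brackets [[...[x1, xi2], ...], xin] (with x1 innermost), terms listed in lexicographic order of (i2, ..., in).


[[[x1, x2], x3], x4] - [[[x1, x2], x4], x3] - [[[x1, x3], x4], x2] + [[[x1, x4], x3], x2]

Expand each bracket as ab - ba; the x1-initial words give the coefficients.
Composite bracket: [x1, [[x4, x3], x2]]
Expanding via [a, b] = ab - ba: 8 signed words (2^3 = 8).
Collect the words opening with x1:
  the word x1x2x3x4 carries sign +1 and contributes +[[[x1, x2], x3], x4]
  the word x1x2x4x3 carries sign -1 and contributes -[[[x1, x2], x4], x3]
  the word x1x3x4x2 carries sign -1 and contributes -[[[x1, x3], x4], x2]
  the word x1x4x3x2 carries sign +1 and contributes +[[[x1, x4], x3], x2]


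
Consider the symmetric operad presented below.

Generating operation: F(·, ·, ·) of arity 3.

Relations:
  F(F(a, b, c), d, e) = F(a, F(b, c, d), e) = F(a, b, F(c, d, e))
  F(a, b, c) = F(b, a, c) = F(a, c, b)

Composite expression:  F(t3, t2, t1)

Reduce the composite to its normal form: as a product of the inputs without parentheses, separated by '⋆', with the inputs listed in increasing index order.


t1 ⋆ t2 ⋆ t3


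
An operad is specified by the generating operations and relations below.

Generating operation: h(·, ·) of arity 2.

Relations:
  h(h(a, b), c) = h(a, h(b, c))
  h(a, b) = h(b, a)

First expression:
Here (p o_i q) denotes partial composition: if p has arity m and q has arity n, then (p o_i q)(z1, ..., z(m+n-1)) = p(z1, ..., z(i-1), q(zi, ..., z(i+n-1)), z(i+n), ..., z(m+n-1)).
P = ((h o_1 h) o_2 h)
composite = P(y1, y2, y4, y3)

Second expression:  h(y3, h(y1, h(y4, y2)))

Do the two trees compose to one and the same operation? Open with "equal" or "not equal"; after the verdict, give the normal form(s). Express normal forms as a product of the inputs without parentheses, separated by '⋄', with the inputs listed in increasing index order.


equal — both sides give y1 ⋄ y2 ⋄ y3 ⋄ y4

Reducing the first expression gives y1 ⋄ y2 ⋄ y3 ⋄ y4
Reducing the second expression gives y1 ⋄ y2 ⋄ y3 ⋄ y4
Both agree, so they are equal.


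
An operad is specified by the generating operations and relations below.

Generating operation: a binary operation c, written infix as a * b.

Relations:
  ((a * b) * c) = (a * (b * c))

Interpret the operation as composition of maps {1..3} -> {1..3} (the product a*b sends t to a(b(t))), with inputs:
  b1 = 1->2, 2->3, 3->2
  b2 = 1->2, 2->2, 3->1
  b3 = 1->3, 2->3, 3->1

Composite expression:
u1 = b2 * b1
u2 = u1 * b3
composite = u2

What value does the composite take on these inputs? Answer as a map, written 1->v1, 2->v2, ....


1->2, 2->2, 3->2

(b2 * b1) = 1->2, 2->1, 3->2
((b2 * b1) * b3) = 1->2, 2->2, 3->2


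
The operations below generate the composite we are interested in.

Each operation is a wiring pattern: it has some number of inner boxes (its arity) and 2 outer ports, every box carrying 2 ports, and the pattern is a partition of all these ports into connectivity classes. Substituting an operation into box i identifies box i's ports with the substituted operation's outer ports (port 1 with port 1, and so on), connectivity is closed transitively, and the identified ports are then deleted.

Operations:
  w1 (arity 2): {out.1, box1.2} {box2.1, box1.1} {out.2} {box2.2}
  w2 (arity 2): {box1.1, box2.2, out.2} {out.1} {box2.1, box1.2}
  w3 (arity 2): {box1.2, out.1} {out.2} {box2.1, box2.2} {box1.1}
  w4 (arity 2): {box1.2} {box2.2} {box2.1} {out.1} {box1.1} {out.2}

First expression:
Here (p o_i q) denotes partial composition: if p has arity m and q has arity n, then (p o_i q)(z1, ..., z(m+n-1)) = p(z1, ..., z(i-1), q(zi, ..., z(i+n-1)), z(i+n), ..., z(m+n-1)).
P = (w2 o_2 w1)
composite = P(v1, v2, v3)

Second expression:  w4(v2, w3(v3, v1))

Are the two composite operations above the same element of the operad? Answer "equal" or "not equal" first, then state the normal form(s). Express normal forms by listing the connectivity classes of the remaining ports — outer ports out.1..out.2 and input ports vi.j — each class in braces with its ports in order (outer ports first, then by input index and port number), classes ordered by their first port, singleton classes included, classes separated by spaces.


not equal: they reduce to {out.1} {out.2, v1.1} {v1.2, v2.2} {v2.1, v3.1} {v3.2} and {out.1} {out.2} {v1.1, v1.2} {v2.1} {v2.2} {v3.1} {v3.2}

Normal form of the first expression: {out.1} {out.2, v1.1} {v1.2, v2.2} {v2.1, v3.1} {v3.2}
Normal form of the second expression: {out.1} {out.2} {v1.1, v1.2} {v2.1} {v2.2} {v3.1} {v3.2}
Distinct normal forms: not equal.


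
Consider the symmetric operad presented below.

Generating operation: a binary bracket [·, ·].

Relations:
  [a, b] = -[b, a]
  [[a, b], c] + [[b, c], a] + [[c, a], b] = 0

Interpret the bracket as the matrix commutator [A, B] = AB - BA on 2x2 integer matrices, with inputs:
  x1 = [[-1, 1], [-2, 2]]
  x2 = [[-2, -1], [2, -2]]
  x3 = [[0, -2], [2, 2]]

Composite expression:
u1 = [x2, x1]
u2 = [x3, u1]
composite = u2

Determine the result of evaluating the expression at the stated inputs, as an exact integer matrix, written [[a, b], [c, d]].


[[18, 6], [-12, -18]]

[x2, x1] = [[0, -3], [-6, 0]]
[x3, [x2, x1]] = [[18, 6], [-12, -18]]


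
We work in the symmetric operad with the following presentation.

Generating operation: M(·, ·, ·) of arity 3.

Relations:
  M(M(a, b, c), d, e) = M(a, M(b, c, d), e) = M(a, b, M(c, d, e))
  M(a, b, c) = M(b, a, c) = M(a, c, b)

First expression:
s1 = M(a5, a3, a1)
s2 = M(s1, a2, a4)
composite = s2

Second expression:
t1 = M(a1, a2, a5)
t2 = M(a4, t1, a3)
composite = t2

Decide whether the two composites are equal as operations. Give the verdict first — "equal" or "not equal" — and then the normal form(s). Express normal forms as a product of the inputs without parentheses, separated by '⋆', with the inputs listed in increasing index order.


equal; the common form is a1 ⋆ a2 ⋆ a3 ⋆ a4 ⋆ a5

Reducing the first expression gives a1 ⋆ a2 ⋆ a3 ⋆ a4 ⋆ a5
Reducing the second expression gives a1 ⋆ a2 ⋆ a3 ⋆ a4 ⋆ a5
Same normal form: equal.


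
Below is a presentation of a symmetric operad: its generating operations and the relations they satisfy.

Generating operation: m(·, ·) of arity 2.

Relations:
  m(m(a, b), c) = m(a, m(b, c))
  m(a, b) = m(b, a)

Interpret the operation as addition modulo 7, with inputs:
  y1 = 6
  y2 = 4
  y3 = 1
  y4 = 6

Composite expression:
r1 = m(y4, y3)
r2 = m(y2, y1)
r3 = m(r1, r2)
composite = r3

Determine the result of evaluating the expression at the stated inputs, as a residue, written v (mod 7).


3 (mod 7)


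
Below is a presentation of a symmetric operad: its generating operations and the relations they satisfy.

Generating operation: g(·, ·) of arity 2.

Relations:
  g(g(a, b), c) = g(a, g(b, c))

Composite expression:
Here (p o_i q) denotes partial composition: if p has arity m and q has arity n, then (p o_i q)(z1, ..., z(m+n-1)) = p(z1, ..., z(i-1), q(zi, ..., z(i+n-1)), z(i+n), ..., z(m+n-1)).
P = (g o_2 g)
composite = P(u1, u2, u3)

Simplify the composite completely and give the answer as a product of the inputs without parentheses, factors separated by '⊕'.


Associativity of g dissolves the nesting; only the u-input order survives.
g(u2, u3) spells out as u2 ⊕ u3
g(u1, g(u2, u3)) spells out as u1 ⊕ u2 ⊕ u3

u1 ⊕ u2 ⊕ u3


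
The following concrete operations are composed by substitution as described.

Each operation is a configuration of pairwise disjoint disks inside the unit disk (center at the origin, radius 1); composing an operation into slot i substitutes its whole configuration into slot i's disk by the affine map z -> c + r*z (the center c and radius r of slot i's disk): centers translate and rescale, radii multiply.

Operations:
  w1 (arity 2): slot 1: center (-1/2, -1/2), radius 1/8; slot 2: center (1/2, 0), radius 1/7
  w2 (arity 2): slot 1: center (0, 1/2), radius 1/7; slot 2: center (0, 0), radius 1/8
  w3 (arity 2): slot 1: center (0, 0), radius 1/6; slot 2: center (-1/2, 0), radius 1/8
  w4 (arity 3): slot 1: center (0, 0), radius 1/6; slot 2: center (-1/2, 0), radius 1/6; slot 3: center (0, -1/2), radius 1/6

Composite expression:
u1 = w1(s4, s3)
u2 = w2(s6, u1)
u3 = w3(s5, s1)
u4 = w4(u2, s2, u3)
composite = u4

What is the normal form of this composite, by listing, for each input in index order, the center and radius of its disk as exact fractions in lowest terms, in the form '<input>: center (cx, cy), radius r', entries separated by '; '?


s1: center (-1/12, -1/2), radius 1/48; s2: center (-1/2, 0), radius 1/6; s3: center (1/96, 0), radius 1/336; s4: center (-1/96, -1/96), radius 1/384; s5: center (0, -1/2), radius 1/36; s6: center (0, 1/12), radius 1/42

Each s-disk chains the slot maps above it in w4; radii multiply.
tracing s6 down its 2-map path: center (0, 1/12), radius 1/42
tracing s4 down its 3-map path: center (-1/96, -1/96), radius 1/384
tracing s3 down its 3-map path: center (1/96, 0), radius 1/336
tracing s2 down its 1-map path: center (-1/2, 0), radius 1/6
tracing s5 down its 2-map path: center (0, -1/2), radius 1/36
tracing s1 down its 2-map path: center (-1/12, -1/2), radius 1/48


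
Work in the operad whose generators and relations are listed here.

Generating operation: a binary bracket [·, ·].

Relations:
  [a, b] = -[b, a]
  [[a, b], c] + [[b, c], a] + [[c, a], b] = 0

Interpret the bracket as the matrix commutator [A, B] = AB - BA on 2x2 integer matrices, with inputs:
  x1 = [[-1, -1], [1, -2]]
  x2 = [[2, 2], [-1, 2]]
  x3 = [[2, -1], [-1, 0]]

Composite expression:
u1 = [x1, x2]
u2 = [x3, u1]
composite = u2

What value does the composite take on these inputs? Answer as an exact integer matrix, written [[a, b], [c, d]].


[[1, 2], [0, -1]]

[x1, x2] = [[-1, 2], [1, 1]]
[x3, [x1, x2]] = [[1, 2], [0, -1]]


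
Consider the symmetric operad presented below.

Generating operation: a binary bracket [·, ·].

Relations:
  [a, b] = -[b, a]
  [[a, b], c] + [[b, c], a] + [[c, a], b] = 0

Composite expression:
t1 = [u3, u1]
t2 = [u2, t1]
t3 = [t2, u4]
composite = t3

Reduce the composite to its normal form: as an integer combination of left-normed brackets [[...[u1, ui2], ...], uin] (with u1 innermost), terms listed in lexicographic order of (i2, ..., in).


A multilinear Lie element is pinned by u1-initial words (u1 innermost).
Composite bracket: [[u2, [u3, u1]], u4]
Under [a, b] = ab - ba we get 8 signed associative words (2^3 = 8).
Keep just the words that open with u1:
  u1u3u2u4 appears with sign +1, giving the term +[[[u1, u3], u2], u4]

[[[u1, u3], u2], u4]


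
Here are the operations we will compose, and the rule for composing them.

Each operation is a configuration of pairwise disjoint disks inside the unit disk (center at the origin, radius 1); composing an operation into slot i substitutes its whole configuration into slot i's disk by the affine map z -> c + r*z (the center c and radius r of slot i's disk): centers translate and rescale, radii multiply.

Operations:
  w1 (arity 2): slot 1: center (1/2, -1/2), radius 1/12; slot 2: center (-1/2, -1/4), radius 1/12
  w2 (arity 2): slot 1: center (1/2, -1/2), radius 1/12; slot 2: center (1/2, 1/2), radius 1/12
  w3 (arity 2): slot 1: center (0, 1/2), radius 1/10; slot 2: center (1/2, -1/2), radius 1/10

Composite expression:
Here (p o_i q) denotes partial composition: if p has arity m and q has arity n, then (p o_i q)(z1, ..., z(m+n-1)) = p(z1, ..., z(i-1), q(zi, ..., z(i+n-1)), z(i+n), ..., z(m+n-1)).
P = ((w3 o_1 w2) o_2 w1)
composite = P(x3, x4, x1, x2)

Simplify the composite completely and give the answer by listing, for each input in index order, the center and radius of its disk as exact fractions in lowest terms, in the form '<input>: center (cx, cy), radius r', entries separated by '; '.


x1: center (11/240, 263/480), radius 1/1440; x2: center (1/2, -1/2), radius 1/10; x3: center (1/20, 9/20), radius 1/120; x4: center (13/240, 131/240), radius 1/1440


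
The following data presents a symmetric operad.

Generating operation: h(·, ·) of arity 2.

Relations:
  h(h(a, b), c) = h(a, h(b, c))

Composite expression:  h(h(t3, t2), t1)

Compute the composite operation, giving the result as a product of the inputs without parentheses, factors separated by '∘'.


Under associativity of h, the answer is the t's in reading order.
h(t3, t2) collapses to t3 ∘ t2
h(h(t3, t2), t1) collapses to t3 ∘ t2 ∘ t1

t3 ∘ t2 ∘ t1


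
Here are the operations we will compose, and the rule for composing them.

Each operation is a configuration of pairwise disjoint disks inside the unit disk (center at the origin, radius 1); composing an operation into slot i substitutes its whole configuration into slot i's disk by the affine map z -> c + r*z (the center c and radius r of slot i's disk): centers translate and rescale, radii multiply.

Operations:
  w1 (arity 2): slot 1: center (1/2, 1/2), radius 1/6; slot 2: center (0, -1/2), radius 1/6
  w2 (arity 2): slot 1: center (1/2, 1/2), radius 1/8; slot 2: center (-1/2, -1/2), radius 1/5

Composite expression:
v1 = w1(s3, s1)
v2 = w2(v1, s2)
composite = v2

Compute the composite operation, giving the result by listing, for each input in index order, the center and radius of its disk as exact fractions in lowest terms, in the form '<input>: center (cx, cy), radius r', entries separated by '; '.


Each s-disk chains the slot maps above it in w2; radii multiply.
s3: after 2 affine steps, its disk has center (9/16, 9/16), radius 1/48
s1: after 2 affine steps, its disk has center (1/2, 7/16), radius 1/48
s2: after 1 affine step, its disk has center (-1/2, -1/2), radius 1/5

s1: center (1/2, 7/16), radius 1/48; s2: center (-1/2, -1/2), radius 1/5; s3: center (9/16, 9/16), radius 1/48


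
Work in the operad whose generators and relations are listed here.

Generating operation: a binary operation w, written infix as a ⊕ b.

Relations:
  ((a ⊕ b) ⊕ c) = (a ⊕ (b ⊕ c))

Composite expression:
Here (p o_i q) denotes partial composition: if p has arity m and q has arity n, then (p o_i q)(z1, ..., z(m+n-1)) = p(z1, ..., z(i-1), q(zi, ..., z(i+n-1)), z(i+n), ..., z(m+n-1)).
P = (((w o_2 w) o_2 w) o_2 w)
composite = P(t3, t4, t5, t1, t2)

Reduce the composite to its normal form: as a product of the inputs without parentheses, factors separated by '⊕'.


The w-tree's shape is irrelevant; the t-reading-order decides.
(t4 ⊕ t5) spells out as t4 ⊕ t5
((t4 ⊕ t5) ⊕ t1) spells out as t4 ⊕ t5 ⊕ t1
(((t4 ⊕ t5) ⊕ t1) ⊕ t2) spells out as t4 ⊕ t5 ⊕ t1 ⊕ t2
(t3 ⊕ (((t4 ⊕ t5) ⊕ t1) ⊕ t2)) spells out as t3 ⊕ t4 ⊕ t5 ⊕ t1 ⊕ t2

t3 ⊕ t4 ⊕ t5 ⊕ t1 ⊕ t2


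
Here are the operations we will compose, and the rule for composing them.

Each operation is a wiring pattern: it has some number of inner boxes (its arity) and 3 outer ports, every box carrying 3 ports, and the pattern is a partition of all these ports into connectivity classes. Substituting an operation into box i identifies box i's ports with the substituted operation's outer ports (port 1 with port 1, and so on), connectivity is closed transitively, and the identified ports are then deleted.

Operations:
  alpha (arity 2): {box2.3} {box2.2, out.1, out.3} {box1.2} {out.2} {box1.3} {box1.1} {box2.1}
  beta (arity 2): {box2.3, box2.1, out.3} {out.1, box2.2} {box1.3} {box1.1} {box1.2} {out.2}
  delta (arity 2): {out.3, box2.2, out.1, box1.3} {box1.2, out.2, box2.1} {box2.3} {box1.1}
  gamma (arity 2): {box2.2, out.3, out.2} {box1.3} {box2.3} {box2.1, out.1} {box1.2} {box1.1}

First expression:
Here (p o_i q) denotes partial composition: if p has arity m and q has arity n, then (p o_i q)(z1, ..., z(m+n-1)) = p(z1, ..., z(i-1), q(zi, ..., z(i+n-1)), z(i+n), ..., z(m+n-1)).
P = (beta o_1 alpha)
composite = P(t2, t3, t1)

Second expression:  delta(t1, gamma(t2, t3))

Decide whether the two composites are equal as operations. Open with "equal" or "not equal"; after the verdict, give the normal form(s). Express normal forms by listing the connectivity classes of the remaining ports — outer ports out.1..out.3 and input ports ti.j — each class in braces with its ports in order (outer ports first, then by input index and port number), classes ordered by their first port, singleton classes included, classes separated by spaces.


not equal; first: {out.1, t1.2} {out.2} {out.3, t1.1, t1.3} {t2.1} {t2.2} {t2.3} {t3.1} {t3.2} {t3.3}; second: {out.1, out.3, t1.3, t3.2} {out.2, t1.2, t3.1} {t1.1} {t2.1} {t2.2} {t2.3} {t3.3}

The first expression, normalized: {out.1, t1.2} {out.2} {out.3, t1.1, t1.3} {t2.1} {t2.2} {t2.3} {t3.1} {t3.2} {t3.3}
The second expression, normalized: {out.1, out.3, t1.3, t3.2} {out.2, t1.2, t3.1} {t1.1} {t2.1} {t2.2} {t2.3} {t3.3}
They disagree, so not equal.


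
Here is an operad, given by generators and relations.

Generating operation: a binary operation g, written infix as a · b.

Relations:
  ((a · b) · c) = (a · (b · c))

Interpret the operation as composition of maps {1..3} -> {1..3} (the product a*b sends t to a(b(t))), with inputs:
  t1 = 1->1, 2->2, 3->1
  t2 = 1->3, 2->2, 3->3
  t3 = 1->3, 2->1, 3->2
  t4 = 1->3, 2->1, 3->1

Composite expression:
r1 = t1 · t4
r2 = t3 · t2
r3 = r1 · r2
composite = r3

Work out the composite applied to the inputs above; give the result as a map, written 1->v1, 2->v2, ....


1->1, 2->1, 3->1

(t1 · t4) = 1->1, 2->1, 3->1
(t3 · t2) = 1->2, 2->1, 3->2
((t1 · t4) · (t3 · t2)) = 1->1, 2->1, 3->1


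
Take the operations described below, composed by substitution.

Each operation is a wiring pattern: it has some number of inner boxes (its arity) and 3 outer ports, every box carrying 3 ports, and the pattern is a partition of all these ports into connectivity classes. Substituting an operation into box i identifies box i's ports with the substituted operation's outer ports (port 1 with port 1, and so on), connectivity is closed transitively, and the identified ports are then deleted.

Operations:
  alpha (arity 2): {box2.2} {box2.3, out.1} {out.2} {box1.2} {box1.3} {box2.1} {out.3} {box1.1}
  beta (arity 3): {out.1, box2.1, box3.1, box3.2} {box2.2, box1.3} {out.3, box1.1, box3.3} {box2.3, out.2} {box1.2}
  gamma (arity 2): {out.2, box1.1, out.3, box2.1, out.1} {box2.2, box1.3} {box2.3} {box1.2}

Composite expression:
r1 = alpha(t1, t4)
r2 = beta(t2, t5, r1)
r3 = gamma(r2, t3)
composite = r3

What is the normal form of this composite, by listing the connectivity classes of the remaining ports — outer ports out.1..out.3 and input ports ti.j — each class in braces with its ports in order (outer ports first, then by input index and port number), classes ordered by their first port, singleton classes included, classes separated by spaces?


{out.1, out.2, out.3, t3.1, t4.3, t5.1} {t1.1} {t1.2} {t1.3} {t2.1, t3.2} {t2.2} {t2.3, t5.2} {t3.3} {t4.1} {t4.2} {t5.3}

Substituting into gamma glues patterns; closure does the rest.
stage alpha: inputs (t1, t4), connectivity {out.1, t4.3} {out.2} {out.3} {t1.1} {t1.2} {t1.3} {t4.1} {t4.2}, out.j its boundary
stage beta: inputs (t2, t5, t1, t4), connectivity {out.1, t4.3, t5.1} {out.2, t5.3} {out.3, t2.1} {t1.1} {t1.2} {t1.3} {t2.2} {t2.3, t5.2} {t4.1} {t4.2}, out.j its boundary
stage gamma: inputs (t2, t5, t1, t4, t3), connectivity {out.1, out.2, out.3, t3.1, t4.3, t5.1} {t1.1} {t1.2} {t1.3} {t2.1, t3.2} {t2.2} {t2.3, t5.2} {t3.3} {t4.1} {t4.2} {t5.3}, out.j its boundary


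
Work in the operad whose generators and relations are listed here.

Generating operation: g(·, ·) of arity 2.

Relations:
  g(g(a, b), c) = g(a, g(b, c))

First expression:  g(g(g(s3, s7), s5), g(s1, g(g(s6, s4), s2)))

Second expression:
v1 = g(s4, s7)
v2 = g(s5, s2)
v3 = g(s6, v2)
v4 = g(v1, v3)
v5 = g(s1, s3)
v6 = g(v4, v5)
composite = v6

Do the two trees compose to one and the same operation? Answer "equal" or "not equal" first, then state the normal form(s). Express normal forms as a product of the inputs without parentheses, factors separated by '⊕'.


not equal: they reduce to s3 ⊕ s7 ⊕ s5 ⊕ s1 ⊕ s6 ⊕ s4 ⊕ s2 and s4 ⊕ s7 ⊕ s6 ⊕ s5 ⊕ s2 ⊕ s1 ⊕ s3

Reducing the first expression gives s3 ⊕ s7 ⊕ s5 ⊕ s1 ⊕ s6 ⊕ s4 ⊕ s2
Reducing the second expression gives s4 ⊕ s7 ⊕ s6 ⊕ s5 ⊕ s2 ⊕ s1 ⊕ s3
No match — not equal.


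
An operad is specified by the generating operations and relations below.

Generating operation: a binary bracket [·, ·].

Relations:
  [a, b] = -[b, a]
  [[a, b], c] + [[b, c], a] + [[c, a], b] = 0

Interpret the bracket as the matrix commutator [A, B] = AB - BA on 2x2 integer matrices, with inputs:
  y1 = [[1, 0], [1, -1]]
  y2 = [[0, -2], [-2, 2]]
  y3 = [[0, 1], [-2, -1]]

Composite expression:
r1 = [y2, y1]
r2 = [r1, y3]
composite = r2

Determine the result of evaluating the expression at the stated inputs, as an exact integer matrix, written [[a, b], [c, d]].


[[-6, -8], [-10, 6]]

[y2, y1] = [[-2, 4], [-2, 2]]
[[y2, y1], y3] = [[-6, -8], [-10, 6]]


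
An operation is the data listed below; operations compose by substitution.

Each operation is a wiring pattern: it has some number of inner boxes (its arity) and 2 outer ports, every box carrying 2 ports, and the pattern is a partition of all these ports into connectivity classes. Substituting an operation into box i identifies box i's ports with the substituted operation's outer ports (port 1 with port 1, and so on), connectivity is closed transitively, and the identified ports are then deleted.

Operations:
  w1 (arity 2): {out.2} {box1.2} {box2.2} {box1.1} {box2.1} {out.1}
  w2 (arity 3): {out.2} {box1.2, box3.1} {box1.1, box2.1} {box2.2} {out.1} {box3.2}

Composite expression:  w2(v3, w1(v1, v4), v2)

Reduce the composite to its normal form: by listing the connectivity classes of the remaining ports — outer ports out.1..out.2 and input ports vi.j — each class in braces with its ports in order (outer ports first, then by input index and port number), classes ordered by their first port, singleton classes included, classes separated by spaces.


{out.1} {out.2} {v1.1} {v1.2} {v2.1, v3.2} {v2.2} {v3.1} {v4.1} {v4.2}

Treat the ports identified at w2 as solder joints: merge, then drop.
through w1, on inputs (v1, v4): {out.1} {out.2} {v1.1} {v1.2} {v4.1} {v4.2} (out.j = stage outer ports)
through w2, on inputs (v3, v1, v4, v2): {out.1} {out.2} {v1.1} {v1.2} {v2.1, v3.2} {v2.2} {v3.1} {v4.1} {v4.2} (out.j = stage outer ports)


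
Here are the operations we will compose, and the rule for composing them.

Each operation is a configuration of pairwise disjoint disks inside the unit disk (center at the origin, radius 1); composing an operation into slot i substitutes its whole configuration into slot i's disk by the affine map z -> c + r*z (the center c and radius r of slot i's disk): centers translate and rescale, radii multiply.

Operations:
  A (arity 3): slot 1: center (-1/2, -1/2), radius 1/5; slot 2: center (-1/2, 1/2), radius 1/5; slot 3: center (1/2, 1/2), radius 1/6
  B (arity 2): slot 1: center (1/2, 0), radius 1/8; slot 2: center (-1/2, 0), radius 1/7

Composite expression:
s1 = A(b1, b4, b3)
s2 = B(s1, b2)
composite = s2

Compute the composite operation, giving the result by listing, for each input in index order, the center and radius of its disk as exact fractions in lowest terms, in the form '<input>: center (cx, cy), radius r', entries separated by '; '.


Affine substitution under B: radii multiply and b-centers shift.
b1: after 2 affine steps, its disk has center (7/16, -1/16), radius 1/40
b4: after 2 affine steps, its disk has center (7/16, 1/16), radius 1/40
b3: after 2 affine steps, its disk has center (9/16, 1/16), radius 1/48
b2: after 1 affine step, its disk has center (-1/2, 0), radius 1/7

b1: center (7/16, -1/16), radius 1/40; b2: center (-1/2, 0), radius 1/7; b3: center (9/16, 1/16), radius 1/48; b4: center (7/16, 1/16), radius 1/40


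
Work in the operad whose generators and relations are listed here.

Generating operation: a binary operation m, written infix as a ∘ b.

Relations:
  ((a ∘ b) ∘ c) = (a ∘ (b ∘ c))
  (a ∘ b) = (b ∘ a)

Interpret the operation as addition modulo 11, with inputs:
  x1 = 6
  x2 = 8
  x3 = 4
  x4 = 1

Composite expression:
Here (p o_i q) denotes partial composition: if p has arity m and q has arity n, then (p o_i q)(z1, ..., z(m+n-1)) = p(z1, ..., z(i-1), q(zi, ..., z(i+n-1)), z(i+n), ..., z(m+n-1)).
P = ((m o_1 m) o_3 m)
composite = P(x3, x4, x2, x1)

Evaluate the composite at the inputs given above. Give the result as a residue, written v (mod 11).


8 (mod 11)

(x3 ∘ x4) = 5
(x2 ∘ x1) = 3
((x3 ∘ x4) ∘ (x2 ∘ x1)) = 8


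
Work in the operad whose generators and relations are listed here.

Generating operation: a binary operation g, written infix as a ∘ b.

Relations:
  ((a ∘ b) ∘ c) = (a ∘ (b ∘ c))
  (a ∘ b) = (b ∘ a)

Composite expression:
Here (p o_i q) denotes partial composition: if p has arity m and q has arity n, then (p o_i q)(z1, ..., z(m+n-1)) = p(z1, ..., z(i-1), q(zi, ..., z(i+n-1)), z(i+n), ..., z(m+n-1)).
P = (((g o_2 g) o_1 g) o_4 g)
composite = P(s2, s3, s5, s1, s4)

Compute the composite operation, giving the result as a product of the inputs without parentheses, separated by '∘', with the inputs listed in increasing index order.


s1 ∘ s2 ∘ s3 ∘ s4 ∘ s5

With g associative and commutative, the s-input set is all that matters.
(s2 ∘ s3) linearizes to s2 ∘ s3
(s1 ∘ s4) linearizes to s1 ∘ s4
(s5 ∘ (s1 ∘ s4)) linearizes to s5 ∘ s1 ∘ s4
((s2 ∘ s3) ∘ (s5 ∘ (s1 ∘ s4))) linearizes to s2 ∘ s3 ∘ s5 ∘ s1 ∘ s4
putting the inputs in ascending order: s1 ∘ s2 ∘ s3 ∘ s4 ∘ s5


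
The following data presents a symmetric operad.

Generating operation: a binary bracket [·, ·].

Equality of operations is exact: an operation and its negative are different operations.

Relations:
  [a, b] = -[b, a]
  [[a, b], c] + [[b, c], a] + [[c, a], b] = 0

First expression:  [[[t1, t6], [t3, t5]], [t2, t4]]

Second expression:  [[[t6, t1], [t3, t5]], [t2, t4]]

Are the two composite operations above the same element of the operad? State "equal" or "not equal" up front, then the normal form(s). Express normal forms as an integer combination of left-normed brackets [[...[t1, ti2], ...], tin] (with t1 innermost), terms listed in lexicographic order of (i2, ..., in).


not equal; the first gives [[[[[t1, t6], t3], t5], t2], t4] - [[[[[t1, t6], t3], t5], t4], t2] - [[[[[t1, t6], t5], t3], t2], t4] + [[[[[t1, t6], t5], t3], t4], t2] and the second -[[[[[t1, t6], t3], t5], t2], t4] + [[[[[t1, t6], t3], t5], t4], t2] + [[[[[t1, t6], t5], t3], t2], t4] - [[[[[t1, t6], t5], t3], t4], t2]

In normal form, the first expression is [[[[[t1, t6], t3], t5], t2], t4] - [[[[[t1, t6], t3], t5], t4], t2] - [[[[[t1, t6], t5], t3], t2], t4] + [[[[[t1, t6], t5], t3], t4], t2]
In normal form, the second expression is -[[[[[t1, t6], t3], t5], t2], t4] + [[[[[t1, t6], t3], t5], t4], t2] + [[[[[t1, t6], t5], t3], t2], t4] - [[[[[t1, t6], t5], t3], t4], t2]
They disagree, so not equal.


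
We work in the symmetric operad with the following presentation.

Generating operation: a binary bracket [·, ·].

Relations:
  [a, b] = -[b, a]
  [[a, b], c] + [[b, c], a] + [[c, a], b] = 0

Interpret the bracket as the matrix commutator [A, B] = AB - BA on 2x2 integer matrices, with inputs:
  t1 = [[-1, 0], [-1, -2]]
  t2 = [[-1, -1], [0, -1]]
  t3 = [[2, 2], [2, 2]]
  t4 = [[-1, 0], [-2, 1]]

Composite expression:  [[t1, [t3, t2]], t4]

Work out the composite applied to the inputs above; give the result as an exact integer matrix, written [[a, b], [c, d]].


[[0, 0], [8, 0]]

[t3, t2] = [[2, 0], [0, -2]]
[t1, [t3, t2]] = [[0, 0], [-4, 0]]
[[t1, [t3, t2]], t4] = [[0, 0], [8, 0]]


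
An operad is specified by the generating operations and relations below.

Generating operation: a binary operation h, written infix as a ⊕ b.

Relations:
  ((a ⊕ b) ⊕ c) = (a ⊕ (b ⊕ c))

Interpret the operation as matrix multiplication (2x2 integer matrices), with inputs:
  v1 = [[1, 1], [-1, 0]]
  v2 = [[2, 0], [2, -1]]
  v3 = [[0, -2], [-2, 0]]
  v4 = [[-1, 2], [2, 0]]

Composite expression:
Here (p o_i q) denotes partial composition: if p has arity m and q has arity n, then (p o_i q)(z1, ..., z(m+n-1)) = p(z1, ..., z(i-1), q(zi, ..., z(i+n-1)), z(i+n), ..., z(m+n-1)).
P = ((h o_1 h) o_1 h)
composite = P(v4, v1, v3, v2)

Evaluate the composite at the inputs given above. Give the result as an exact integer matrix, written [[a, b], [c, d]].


[[16, -6], [-16, 4]]

(v4 ⊕ v1) = [[-3, -1], [2, 2]]
((v4 ⊕ v1) ⊕ v3) = [[2, 6], [-4, -4]]
(((v4 ⊕ v1) ⊕ v3) ⊕ v2) = [[16, -6], [-16, 4]]


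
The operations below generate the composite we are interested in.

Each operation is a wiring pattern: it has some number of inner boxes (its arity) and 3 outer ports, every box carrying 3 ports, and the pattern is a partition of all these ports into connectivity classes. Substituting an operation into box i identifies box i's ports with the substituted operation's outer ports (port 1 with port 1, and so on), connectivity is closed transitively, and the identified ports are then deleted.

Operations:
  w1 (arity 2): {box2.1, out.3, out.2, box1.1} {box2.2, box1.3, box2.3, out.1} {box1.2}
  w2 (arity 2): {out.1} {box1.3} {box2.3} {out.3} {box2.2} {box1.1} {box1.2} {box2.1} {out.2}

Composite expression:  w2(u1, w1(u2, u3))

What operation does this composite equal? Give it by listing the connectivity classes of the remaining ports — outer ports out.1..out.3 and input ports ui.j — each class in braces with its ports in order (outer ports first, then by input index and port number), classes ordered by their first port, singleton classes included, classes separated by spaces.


{out.1} {out.2} {out.3} {u1.1} {u1.2} {u1.3} {u2.1, u3.1} {u2.2} {u2.3, u3.2, u3.3}

Substituting into w2 glues patterns; closure does the rest.
the subtree at w1 composes to {out.1, u2.3, u3.2, u3.3} {out.2, out.3, u2.1, u3.1} {u2.2} on (u2, u3); out.j = own outer ports
the subtree at w2 composes to {out.1} {out.2} {out.3} {u1.1} {u1.2} {u1.3} {u2.1, u3.1} {u2.2} {u2.3, u3.2, u3.3} on (u1, u2, u3); out.j = own outer ports


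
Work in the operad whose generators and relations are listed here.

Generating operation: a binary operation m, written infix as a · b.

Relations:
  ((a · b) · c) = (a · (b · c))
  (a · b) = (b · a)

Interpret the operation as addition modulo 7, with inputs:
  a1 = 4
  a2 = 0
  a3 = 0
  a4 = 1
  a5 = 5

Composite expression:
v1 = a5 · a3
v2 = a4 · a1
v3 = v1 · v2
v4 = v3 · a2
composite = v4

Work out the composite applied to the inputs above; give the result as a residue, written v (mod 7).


3 (mod 7)

(a5 · a3) = 5
(a4 · a1) = 5
((a5 · a3) · (a4 · a1)) = 3
(((a5 · a3) · (a4 · a1)) · a2) = 3


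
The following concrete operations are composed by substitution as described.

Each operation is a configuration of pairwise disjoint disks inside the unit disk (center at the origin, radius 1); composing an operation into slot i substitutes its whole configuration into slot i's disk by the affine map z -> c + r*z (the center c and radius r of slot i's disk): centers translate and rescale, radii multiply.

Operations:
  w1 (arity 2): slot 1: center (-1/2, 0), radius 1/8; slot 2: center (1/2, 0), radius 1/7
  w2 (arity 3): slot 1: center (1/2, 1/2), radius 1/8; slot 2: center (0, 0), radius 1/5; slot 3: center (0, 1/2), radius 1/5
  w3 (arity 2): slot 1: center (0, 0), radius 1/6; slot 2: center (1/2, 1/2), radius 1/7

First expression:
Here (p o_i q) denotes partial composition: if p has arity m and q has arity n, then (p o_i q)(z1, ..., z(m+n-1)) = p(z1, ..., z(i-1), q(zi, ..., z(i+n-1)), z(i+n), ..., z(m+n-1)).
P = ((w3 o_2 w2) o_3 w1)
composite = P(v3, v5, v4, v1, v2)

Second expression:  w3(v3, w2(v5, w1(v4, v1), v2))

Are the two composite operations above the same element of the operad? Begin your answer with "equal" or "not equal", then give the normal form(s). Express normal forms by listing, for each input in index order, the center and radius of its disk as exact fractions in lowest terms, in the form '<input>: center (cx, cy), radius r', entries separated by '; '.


equal — both sides give v1: center (18/35, 1/2), radius 1/245; v2: center (1/2, 4/7), radius 1/35; v3: center (0, 0), radius 1/6; v4: center (17/35, 1/2), radius 1/280; v5: center (4/7, 4/7), radius 1/56

The first composite normalizes to v1: center (18/35, 1/2), radius 1/245; v2: center (1/2, 4/7), radius 1/35; v3: center (0, 0), radius 1/6; v4: center (17/35, 1/2), radius 1/280; v5: center (4/7, 4/7), radius 1/56
The second composite normalizes to v1: center (18/35, 1/2), radius 1/245; v2: center (1/2, 4/7), radius 1/35; v3: center (0, 0), radius 1/6; v4: center (17/35, 1/2), radius 1/280; v5: center (4/7, 4/7), radius 1/56
Both agree, so they are equal.


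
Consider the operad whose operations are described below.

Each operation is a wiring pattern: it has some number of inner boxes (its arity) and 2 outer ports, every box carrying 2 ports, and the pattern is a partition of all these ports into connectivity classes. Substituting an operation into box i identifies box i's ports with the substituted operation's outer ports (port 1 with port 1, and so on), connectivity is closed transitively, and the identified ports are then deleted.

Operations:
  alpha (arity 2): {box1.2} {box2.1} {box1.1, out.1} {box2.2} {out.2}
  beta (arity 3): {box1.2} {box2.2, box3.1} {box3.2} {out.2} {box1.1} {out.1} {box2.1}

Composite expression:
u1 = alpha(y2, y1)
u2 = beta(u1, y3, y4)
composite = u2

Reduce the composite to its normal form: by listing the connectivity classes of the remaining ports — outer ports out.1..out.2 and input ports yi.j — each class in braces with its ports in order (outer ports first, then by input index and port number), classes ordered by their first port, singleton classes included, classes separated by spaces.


{out.1} {out.2} {y1.1} {y1.2} {y2.1} {y2.2} {y3.1} {y3.2, y4.1} {y4.2}

Substituting into beta glues patterns; closure does the rest.
the subtree at alpha composes to {out.1, y2.1} {out.2} {y1.1} {y1.2} {y2.2} on (y2, y1); out.j = own outer ports
the subtree at beta composes to {out.1} {out.2} {y1.1} {y1.2} {y2.1} {y2.2} {y3.1} {y3.2, y4.1} {y4.2} on (y2, y1, y3, y4); out.j = own outer ports


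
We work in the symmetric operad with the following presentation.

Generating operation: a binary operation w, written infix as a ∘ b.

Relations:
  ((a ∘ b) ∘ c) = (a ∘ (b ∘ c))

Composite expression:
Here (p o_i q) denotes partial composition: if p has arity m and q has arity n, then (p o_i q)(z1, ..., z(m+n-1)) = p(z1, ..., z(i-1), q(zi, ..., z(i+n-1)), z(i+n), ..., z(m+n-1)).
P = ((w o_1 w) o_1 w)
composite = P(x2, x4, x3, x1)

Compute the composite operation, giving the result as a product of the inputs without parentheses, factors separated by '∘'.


The w-tree's shape is irrelevant; the x-reading-order decides.
(x2 ∘ x4) flattens to x2 ∘ x4
((x2 ∘ x4) ∘ x3) flattens to x2 ∘ x4 ∘ x3
(((x2 ∘ x4) ∘ x3) ∘ x1) flattens to x2 ∘ x4 ∘ x3 ∘ x1

x2 ∘ x4 ∘ x3 ∘ x1


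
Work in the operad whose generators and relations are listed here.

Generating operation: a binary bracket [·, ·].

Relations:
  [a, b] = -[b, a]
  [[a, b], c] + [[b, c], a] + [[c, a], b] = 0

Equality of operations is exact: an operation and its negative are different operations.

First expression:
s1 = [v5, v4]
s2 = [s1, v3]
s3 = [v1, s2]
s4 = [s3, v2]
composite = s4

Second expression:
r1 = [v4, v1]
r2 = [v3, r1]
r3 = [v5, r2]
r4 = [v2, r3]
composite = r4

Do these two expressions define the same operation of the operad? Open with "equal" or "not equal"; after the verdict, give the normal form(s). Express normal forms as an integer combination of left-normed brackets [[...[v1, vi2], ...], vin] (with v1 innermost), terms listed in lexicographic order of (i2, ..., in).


not equal; first: [[[[v1, v3], v4], v5], v2] - [[[[v1, v3], v5], v4], v2] - [[[[v1, v4], v5], v3], v2] + [[[[v1, v5], v4], v3], v2]; second: [[[[v1, v4], v3], v5], v2]

The first composite normalizes to [[[[v1, v3], v4], v5], v2] - [[[[v1, v3], v5], v4], v2] - [[[[v1, v4], v5], v3], v2] + [[[[v1, v5], v4], v3], v2]
The second composite normalizes to [[[[v1, v4], v3], v5], v2]
They disagree, so not equal.
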